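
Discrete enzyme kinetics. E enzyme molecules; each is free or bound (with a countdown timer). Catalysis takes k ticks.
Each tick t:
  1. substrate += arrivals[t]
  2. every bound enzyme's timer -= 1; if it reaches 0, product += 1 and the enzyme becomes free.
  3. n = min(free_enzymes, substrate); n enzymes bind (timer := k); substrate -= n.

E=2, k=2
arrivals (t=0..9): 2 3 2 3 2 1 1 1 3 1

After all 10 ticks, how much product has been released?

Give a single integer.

t=0: arr=2 -> substrate=0 bound=2 product=0
t=1: arr=3 -> substrate=3 bound=2 product=0
t=2: arr=2 -> substrate=3 bound=2 product=2
t=3: arr=3 -> substrate=6 bound=2 product=2
t=4: arr=2 -> substrate=6 bound=2 product=4
t=5: arr=1 -> substrate=7 bound=2 product=4
t=6: arr=1 -> substrate=6 bound=2 product=6
t=7: arr=1 -> substrate=7 bound=2 product=6
t=8: arr=3 -> substrate=8 bound=2 product=8
t=9: arr=1 -> substrate=9 bound=2 product=8

Answer: 8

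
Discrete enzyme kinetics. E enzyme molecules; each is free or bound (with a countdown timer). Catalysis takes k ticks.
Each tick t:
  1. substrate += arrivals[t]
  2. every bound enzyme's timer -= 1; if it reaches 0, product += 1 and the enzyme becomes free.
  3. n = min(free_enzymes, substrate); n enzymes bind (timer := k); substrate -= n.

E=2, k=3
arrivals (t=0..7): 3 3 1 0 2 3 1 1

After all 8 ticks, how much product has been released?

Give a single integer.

Answer: 4

Derivation:
t=0: arr=3 -> substrate=1 bound=2 product=0
t=1: arr=3 -> substrate=4 bound=2 product=0
t=2: arr=1 -> substrate=5 bound=2 product=0
t=3: arr=0 -> substrate=3 bound=2 product=2
t=4: arr=2 -> substrate=5 bound=2 product=2
t=5: arr=3 -> substrate=8 bound=2 product=2
t=6: arr=1 -> substrate=7 bound=2 product=4
t=7: arr=1 -> substrate=8 bound=2 product=4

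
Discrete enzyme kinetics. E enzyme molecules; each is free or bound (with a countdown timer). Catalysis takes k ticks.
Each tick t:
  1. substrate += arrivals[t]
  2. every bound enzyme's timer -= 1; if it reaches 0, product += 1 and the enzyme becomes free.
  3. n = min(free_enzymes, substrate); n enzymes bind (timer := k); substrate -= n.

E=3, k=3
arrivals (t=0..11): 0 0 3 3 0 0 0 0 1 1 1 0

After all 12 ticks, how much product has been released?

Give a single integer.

t=0: arr=0 -> substrate=0 bound=0 product=0
t=1: arr=0 -> substrate=0 bound=0 product=0
t=2: arr=3 -> substrate=0 bound=3 product=0
t=3: arr=3 -> substrate=3 bound=3 product=0
t=4: arr=0 -> substrate=3 bound=3 product=0
t=5: arr=0 -> substrate=0 bound=3 product=3
t=6: arr=0 -> substrate=0 bound=3 product=3
t=7: arr=0 -> substrate=0 bound=3 product=3
t=8: arr=1 -> substrate=0 bound=1 product=6
t=9: arr=1 -> substrate=0 bound=2 product=6
t=10: arr=1 -> substrate=0 bound=3 product=6
t=11: arr=0 -> substrate=0 bound=2 product=7

Answer: 7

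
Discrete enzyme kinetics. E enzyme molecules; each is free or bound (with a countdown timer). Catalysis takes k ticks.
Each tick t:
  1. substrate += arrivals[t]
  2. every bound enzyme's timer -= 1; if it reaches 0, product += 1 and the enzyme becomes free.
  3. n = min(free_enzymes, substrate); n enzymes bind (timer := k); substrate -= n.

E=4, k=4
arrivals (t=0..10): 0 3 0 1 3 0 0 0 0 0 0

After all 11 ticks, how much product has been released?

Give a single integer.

t=0: arr=0 -> substrate=0 bound=0 product=0
t=1: arr=3 -> substrate=0 bound=3 product=0
t=2: arr=0 -> substrate=0 bound=3 product=0
t=3: arr=1 -> substrate=0 bound=4 product=0
t=4: arr=3 -> substrate=3 bound=4 product=0
t=5: arr=0 -> substrate=0 bound=4 product=3
t=6: arr=0 -> substrate=0 bound=4 product=3
t=7: arr=0 -> substrate=0 bound=3 product=4
t=8: arr=0 -> substrate=0 bound=3 product=4
t=9: arr=0 -> substrate=0 bound=0 product=7
t=10: arr=0 -> substrate=0 bound=0 product=7

Answer: 7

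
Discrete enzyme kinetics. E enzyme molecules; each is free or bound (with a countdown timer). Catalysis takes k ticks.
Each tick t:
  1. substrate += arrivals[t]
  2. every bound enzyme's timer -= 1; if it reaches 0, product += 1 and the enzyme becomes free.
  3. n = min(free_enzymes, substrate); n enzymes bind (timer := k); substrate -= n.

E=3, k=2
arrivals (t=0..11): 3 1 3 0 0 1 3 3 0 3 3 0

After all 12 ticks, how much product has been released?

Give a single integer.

Answer: 14

Derivation:
t=0: arr=3 -> substrate=0 bound=3 product=0
t=1: arr=1 -> substrate=1 bound=3 product=0
t=2: arr=3 -> substrate=1 bound=3 product=3
t=3: arr=0 -> substrate=1 bound=3 product=3
t=4: arr=0 -> substrate=0 bound=1 product=6
t=5: arr=1 -> substrate=0 bound=2 product=6
t=6: arr=3 -> substrate=1 bound=3 product=7
t=7: arr=3 -> substrate=3 bound=3 product=8
t=8: arr=0 -> substrate=1 bound=3 product=10
t=9: arr=3 -> substrate=3 bound=3 product=11
t=10: arr=3 -> substrate=4 bound=3 product=13
t=11: arr=0 -> substrate=3 bound=3 product=14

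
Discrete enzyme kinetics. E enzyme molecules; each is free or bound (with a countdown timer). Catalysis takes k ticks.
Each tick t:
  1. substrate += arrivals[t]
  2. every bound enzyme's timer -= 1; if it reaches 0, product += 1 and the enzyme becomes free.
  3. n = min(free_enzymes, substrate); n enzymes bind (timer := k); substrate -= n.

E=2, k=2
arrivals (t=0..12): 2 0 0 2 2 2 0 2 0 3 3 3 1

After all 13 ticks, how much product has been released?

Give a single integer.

t=0: arr=2 -> substrate=0 bound=2 product=0
t=1: arr=0 -> substrate=0 bound=2 product=0
t=2: arr=0 -> substrate=0 bound=0 product=2
t=3: arr=2 -> substrate=0 bound=2 product=2
t=4: arr=2 -> substrate=2 bound=2 product=2
t=5: arr=2 -> substrate=2 bound=2 product=4
t=6: arr=0 -> substrate=2 bound=2 product=4
t=7: arr=2 -> substrate=2 bound=2 product=6
t=8: arr=0 -> substrate=2 bound=2 product=6
t=9: arr=3 -> substrate=3 bound=2 product=8
t=10: arr=3 -> substrate=6 bound=2 product=8
t=11: arr=3 -> substrate=7 bound=2 product=10
t=12: arr=1 -> substrate=8 bound=2 product=10

Answer: 10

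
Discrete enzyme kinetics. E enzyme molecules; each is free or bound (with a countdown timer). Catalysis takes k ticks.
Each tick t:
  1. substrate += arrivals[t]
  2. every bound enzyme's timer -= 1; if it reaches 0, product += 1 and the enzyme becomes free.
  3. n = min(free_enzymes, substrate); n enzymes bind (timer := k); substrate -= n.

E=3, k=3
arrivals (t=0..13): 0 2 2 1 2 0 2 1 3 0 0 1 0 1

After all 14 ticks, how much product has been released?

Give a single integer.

t=0: arr=0 -> substrate=0 bound=0 product=0
t=1: arr=2 -> substrate=0 bound=2 product=0
t=2: arr=2 -> substrate=1 bound=3 product=0
t=3: arr=1 -> substrate=2 bound=3 product=0
t=4: arr=2 -> substrate=2 bound=3 product=2
t=5: arr=0 -> substrate=1 bound=3 product=3
t=6: arr=2 -> substrate=3 bound=3 product=3
t=7: arr=1 -> substrate=2 bound=3 product=5
t=8: arr=3 -> substrate=4 bound=3 product=6
t=9: arr=0 -> substrate=4 bound=3 product=6
t=10: arr=0 -> substrate=2 bound=3 product=8
t=11: arr=1 -> substrate=2 bound=3 product=9
t=12: arr=0 -> substrate=2 bound=3 product=9
t=13: arr=1 -> substrate=1 bound=3 product=11

Answer: 11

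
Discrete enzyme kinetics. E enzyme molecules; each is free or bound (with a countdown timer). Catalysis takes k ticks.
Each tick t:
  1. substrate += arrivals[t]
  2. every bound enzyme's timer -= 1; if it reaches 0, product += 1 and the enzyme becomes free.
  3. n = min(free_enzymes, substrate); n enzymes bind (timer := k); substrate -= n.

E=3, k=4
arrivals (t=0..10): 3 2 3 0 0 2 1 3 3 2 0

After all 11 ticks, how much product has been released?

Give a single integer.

Answer: 6

Derivation:
t=0: arr=3 -> substrate=0 bound=3 product=0
t=1: arr=2 -> substrate=2 bound=3 product=0
t=2: arr=3 -> substrate=5 bound=3 product=0
t=3: arr=0 -> substrate=5 bound=3 product=0
t=4: arr=0 -> substrate=2 bound=3 product=3
t=5: arr=2 -> substrate=4 bound=3 product=3
t=6: arr=1 -> substrate=5 bound=3 product=3
t=7: arr=3 -> substrate=8 bound=3 product=3
t=8: arr=3 -> substrate=8 bound=3 product=6
t=9: arr=2 -> substrate=10 bound=3 product=6
t=10: arr=0 -> substrate=10 bound=3 product=6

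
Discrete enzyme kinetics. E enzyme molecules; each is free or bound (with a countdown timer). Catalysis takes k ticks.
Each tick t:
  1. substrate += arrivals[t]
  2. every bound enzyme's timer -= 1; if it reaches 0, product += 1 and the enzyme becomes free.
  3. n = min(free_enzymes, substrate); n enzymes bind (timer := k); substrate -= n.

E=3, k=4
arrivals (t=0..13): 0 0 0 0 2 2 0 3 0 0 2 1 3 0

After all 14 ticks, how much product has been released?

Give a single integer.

Answer: 6

Derivation:
t=0: arr=0 -> substrate=0 bound=0 product=0
t=1: arr=0 -> substrate=0 bound=0 product=0
t=2: arr=0 -> substrate=0 bound=0 product=0
t=3: arr=0 -> substrate=0 bound=0 product=0
t=4: arr=2 -> substrate=0 bound=2 product=0
t=5: arr=2 -> substrate=1 bound=3 product=0
t=6: arr=0 -> substrate=1 bound=3 product=0
t=7: arr=3 -> substrate=4 bound=3 product=0
t=8: arr=0 -> substrate=2 bound=3 product=2
t=9: arr=0 -> substrate=1 bound=3 product=3
t=10: arr=2 -> substrate=3 bound=3 product=3
t=11: arr=1 -> substrate=4 bound=3 product=3
t=12: arr=3 -> substrate=5 bound=3 product=5
t=13: arr=0 -> substrate=4 bound=3 product=6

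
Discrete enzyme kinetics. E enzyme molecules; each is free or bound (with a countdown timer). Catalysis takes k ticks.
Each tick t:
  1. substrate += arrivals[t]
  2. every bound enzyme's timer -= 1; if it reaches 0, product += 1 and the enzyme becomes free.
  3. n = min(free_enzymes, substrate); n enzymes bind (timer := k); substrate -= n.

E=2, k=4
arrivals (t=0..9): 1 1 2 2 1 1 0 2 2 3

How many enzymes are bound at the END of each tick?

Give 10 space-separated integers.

t=0: arr=1 -> substrate=0 bound=1 product=0
t=1: arr=1 -> substrate=0 bound=2 product=0
t=2: arr=2 -> substrate=2 bound=2 product=0
t=3: arr=2 -> substrate=4 bound=2 product=0
t=4: arr=1 -> substrate=4 bound=2 product=1
t=5: arr=1 -> substrate=4 bound=2 product=2
t=6: arr=0 -> substrate=4 bound=2 product=2
t=7: arr=2 -> substrate=6 bound=2 product=2
t=8: arr=2 -> substrate=7 bound=2 product=3
t=9: arr=3 -> substrate=9 bound=2 product=4

Answer: 1 2 2 2 2 2 2 2 2 2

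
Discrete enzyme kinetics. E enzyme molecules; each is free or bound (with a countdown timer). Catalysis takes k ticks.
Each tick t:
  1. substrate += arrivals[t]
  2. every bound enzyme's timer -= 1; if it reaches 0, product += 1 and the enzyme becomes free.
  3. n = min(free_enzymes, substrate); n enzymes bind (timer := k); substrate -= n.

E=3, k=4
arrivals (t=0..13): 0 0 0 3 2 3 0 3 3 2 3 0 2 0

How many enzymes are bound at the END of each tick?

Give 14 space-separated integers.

t=0: arr=0 -> substrate=0 bound=0 product=0
t=1: arr=0 -> substrate=0 bound=0 product=0
t=2: arr=0 -> substrate=0 bound=0 product=0
t=3: arr=3 -> substrate=0 bound=3 product=0
t=4: arr=2 -> substrate=2 bound=3 product=0
t=5: arr=3 -> substrate=5 bound=3 product=0
t=6: arr=0 -> substrate=5 bound=3 product=0
t=7: arr=3 -> substrate=5 bound=3 product=3
t=8: arr=3 -> substrate=8 bound=3 product=3
t=9: arr=2 -> substrate=10 bound=3 product=3
t=10: arr=3 -> substrate=13 bound=3 product=3
t=11: arr=0 -> substrate=10 bound=3 product=6
t=12: arr=2 -> substrate=12 bound=3 product=6
t=13: arr=0 -> substrate=12 bound=3 product=6

Answer: 0 0 0 3 3 3 3 3 3 3 3 3 3 3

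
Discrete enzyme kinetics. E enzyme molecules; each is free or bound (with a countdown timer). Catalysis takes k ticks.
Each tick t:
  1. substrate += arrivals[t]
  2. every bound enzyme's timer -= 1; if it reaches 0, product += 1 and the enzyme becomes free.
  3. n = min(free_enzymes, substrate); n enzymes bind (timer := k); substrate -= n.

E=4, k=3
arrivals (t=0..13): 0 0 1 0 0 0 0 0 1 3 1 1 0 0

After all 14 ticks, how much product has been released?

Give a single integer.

t=0: arr=0 -> substrate=0 bound=0 product=0
t=1: arr=0 -> substrate=0 bound=0 product=0
t=2: arr=1 -> substrate=0 bound=1 product=0
t=3: arr=0 -> substrate=0 bound=1 product=0
t=4: arr=0 -> substrate=0 bound=1 product=0
t=5: arr=0 -> substrate=0 bound=0 product=1
t=6: arr=0 -> substrate=0 bound=0 product=1
t=7: arr=0 -> substrate=0 bound=0 product=1
t=8: arr=1 -> substrate=0 bound=1 product=1
t=9: arr=3 -> substrate=0 bound=4 product=1
t=10: arr=1 -> substrate=1 bound=4 product=1
t=11: arr=1 -> substrate=1 bound=4 product=2
t=12: arr=0 -> substrate=0 bound=2 product=5
t=13: arr=0 -> substrate=0 bound=2 product=5

Answer: 5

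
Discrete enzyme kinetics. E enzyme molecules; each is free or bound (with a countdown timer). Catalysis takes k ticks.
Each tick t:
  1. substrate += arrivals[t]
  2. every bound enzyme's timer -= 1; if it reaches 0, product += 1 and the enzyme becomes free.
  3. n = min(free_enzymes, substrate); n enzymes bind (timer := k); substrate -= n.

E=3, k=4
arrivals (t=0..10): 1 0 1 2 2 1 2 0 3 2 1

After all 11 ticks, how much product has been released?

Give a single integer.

Answer: 5

Derivation:
t=0: arr=1 -> substrate=0 bound=1 product=0
t=1: arr=0 -> substrate=0 bound=1 product=0
t=2: arr=1 -> substrate=0 bound=2 product=0
t=3: arr=2 -> substrate=1 bound=3 product=0
t=4: arr=2 -> substrate=2 bound=3 product=1
t=5: arr=1 -> substrate=3 bound=3 product=1
t=6: arr=2 -> substrate=4 bound=3 product=2
t=7: arr=0 -> substrate=3 bound=3 product=3
t=8: arr=3 -> substrate=5 bound=3 product=4
t=9: arr=2 -> substrate=7 bound=3 product=4
t=10: arr=1 -> substrate=7 bound=3 product=5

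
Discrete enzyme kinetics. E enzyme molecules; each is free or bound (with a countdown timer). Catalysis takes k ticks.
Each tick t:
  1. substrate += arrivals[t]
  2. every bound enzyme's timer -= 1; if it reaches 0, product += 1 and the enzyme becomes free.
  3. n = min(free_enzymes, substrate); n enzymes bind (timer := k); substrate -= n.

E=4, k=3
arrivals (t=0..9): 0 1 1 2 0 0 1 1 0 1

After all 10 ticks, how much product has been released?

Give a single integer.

Answer: 5

Derivation:
t=0: arr=0 -> substrate=0 bound=0 product=0
t=1: arr=1 -> substrate=0 bound=1 product=0
t=2: arr=1 -> substrate=0 bound=2 product=0
t=3: arr=2 -> substrate=0 bound=4 product=0
t=4: arr=0 -> substrate=0 bound=3 product=1
t=5: arr=0 -> substrate=0 bound=2 product=2
t=6: arr=1 -> substrate=0 bound=1 product=4
t=7: arr=1 -> substrate=0 bound=2 product=4
t=8: arr=0 -> substrate=0 bound=2 product=4
t=9: arr=1 -> substrate=0 bound=2 product=5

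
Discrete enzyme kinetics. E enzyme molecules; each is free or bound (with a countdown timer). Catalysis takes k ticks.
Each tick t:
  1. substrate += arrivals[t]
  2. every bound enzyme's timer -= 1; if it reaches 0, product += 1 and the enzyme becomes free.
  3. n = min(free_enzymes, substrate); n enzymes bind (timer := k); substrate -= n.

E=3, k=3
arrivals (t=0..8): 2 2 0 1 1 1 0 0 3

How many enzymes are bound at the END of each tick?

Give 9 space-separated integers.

Answer: 2 3 3 3 3 3 2 1 3

Derivation:
t=0: arr=2 -> substrate=0 bound=2 product=0
t=1: arr=2 -> substrate=1 bound=3 product=0
t=2: arr=0 -> substrate=1 bound=3 product=0
t=3: arr=1 -> substrate=0 bound=3 product=2
t=4: arr=1 -> substrate=0 bound=3 product=3
t=5: arr=1 -> substrate=1 bound=3 product=3
t=6: arr=0 -> substrate=0 bound=2 product=5
t=7: arr=0 -> substrate=0 bound=1 product=6
t=8: arr=3 -> substrate=1 bound=3 product=6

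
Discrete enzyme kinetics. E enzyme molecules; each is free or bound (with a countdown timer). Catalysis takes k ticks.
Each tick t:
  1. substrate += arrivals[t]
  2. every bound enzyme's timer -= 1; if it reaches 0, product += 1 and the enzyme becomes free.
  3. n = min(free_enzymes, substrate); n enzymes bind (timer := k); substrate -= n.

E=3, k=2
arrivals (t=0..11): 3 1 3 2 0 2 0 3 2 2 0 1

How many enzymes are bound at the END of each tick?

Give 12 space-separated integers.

Answer: 3 3 3 3 3 3 2 3 3 3 3 3

Derivation:
t=0: arr=3 -> substrate=0 bound=3 product=0
t=1: arr=1 -> substrate=1 bound=3 product=0
t=2: arr=3 -> substrate=1 bound=3 product=3
t=3: arr=2 -> substrate=3 bound=3 product=3
t=4: arr=0 -> substrate=0 bound=3 product=6
t=5: arr=2 -> substrate=2 bound=3 product=6
t=6: arr=0 -> substrate=0 bound=2 product=9
t=7: arr=3 -> substrate=2 bound=3 product=9
t=8: arr=2 -> substrate=2 bound=3 product=11
t=9: arr=2 -> substrate=3 bound=3 product=12
t=10: arr=0 -> substrate=1 bound=3 product=14
t=11: arr=1 -> substrate=1 bound=3 product=15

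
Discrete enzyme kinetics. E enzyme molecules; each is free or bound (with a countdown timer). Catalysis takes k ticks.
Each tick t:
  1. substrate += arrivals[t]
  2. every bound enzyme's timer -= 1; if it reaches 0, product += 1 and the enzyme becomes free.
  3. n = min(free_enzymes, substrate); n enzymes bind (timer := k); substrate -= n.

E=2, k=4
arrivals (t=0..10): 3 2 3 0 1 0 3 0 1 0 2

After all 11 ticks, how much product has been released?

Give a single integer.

t=0: arr=3 -> substrate=1 bound=2 product=0
t=1: arr=2 -> substrate=3 bound=2 product=0
t=2: arr=3 -> substrate=6 bound=2 product=0
t=3: arr=0 -> substrate=6 bound=2 product=0
t=4: arr=1 -> substrate=5 bound=2 product=2
t=5: arr=0 -> substrate=5 bound=2 product=2
t=6: arr=3 -> substrate=8 bound=2 product=2
t=7: arr=0 -> substrate=8 bound=2 product=2
t=8: arr=1 -> substrate=7 bound=2 product=4
t=9: arr=0 -> substrate=7 bound=2 product=4
t=10: arr=2 -> substrate=9 bound=2 product=4

Answer: 4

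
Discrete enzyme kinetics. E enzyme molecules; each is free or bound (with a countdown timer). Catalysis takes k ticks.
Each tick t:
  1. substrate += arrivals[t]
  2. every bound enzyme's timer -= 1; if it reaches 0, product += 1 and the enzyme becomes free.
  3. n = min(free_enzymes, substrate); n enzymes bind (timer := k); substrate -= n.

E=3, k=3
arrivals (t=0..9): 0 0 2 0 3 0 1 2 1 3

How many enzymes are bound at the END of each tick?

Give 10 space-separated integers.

t=0: arr=0 -> substrate=0 bound=0 product=0
t=1: arr=0 -> substrate=0 bound=0 product=0
t=2: arr=2 -> substrate=0 bound=2 product=0
t=3: arr=0 -> substrate=0 bound=2 product=0
t=4: arr=3 -> substrate=2 bound=3 product=0
t=5: arr=0 -> substrate=0 bound=3 product=2
t=6: arr=1 -> substrate=1 bound=3 product=2
t=7: arr=2 -> substrate=2 bound=3 product=3
t=8: arr=1 -> substrate=1 bound=3 product=5
t=9: arr=3 -> substrate=4 bound=3 product=5

Answer: 0 0 2 2 3 3 3 3 3 3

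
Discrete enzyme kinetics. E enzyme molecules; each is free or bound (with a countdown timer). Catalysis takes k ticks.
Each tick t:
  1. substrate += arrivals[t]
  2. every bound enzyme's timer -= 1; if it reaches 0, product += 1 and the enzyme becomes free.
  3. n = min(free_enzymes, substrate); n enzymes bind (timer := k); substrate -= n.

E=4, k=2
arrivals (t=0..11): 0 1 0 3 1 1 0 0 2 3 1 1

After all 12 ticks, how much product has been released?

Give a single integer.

t=0: arr=0 -> substrate=0 bound=0 product=0
t=1: arr=1 -> substrate=0 bound=1 product=0
t=2: arr=0 -> substrate=0 bound=1 product=0
t=3: arr=3 -> substrate=0 bound=3 product=1
t=4: arr=1 -> substrate=0 bound=4 product=1
t=5: arr=1 -> substrate=0 bound=2 product=4
t=6: arr=0 -> substrate=0 bound=1 product=5
t=7: arr=0 -> substrate=0 bound=0 product=6
t=8: arr=2 -> substrate=0 bound=2 product=6
t=9: arr=3 -> substrate=1 bound=4 product=6
t=10: arr=1 -> substrate=0 bound=4 product=8
t=11: arr=1 -> substrate=0 bound=3 product=10

Answer: 10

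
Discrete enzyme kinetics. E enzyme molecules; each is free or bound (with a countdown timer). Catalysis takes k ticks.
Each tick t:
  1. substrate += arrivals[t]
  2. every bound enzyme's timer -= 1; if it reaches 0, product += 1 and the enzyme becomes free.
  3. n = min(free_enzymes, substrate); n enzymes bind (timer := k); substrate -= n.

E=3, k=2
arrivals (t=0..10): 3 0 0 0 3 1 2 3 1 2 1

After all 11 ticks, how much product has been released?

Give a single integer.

t=0: arr=3 -> substrate=0 bound=3 product=0
t=1: arr=0 -> substrate=0 bound=3 product=0
t=2: arr=0 -> substrate=0 bound=0 product=3
t=3: arr=0 -> substrate=0 bound=0 product=3
t=4: arr=3 -> substrate=0 bound=3 product=3
t=5: arr=1 -> substrate=1 bound=3 product=3
t=6: arr=2 -> substrate=0 bound=3 product=6
t=7: arr=3 -> substrate=3 bound=3 product=6
t=8: arr=1 -> substrate=1 bound=3 product=9
t=9: arr=2 -> substrate=3 bound=3 product=9
t=10: arr=1 -> substrate=1 bound=3 product=12

Answer: 12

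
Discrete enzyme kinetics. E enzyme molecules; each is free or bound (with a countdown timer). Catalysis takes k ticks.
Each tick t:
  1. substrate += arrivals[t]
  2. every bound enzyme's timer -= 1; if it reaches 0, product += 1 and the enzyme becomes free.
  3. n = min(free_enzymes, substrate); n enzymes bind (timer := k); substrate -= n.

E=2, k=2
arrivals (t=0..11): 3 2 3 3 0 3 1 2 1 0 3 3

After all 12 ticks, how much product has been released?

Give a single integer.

t=0: arr=3 -> substrate=1 bound=2 product=0
t=1: arr=2 -> substrate=3 bound=2 product=0
t=2: arr=3 -> substrate=4 bound=2 product=2
t=3: arr=3 -> substrate=7 bound=2 product=2
t=4: arr=0 -> substrate=5 bound=2 product=4
t=5: arr=3 -> substrate=8 bound=2 product=4
t=6: arr=1 -> substrate=7 bound=2 product=6
t=7: arr=2 -> substrate=9 bound=2 product=6
t=8: arr=1 -> substrate=8 bound=2 product=8
t=9: arr=0 -> substrate=8 bound=2 product=8
t=10: arr=3 -> substrate=9 bound=2 product=10
t=11: arr=3 -> substrate=12 bound=2 product=10

Answer: 10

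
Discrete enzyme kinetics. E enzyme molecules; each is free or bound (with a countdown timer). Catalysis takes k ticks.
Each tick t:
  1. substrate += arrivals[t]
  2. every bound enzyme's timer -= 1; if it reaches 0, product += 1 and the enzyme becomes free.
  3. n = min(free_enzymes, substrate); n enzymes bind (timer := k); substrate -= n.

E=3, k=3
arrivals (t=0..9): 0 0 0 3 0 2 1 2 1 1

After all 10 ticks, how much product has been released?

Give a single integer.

Answer: 6

Derivation:
t=0: arr=0 -> substrate=0 bound=0 product=0
t=1: arr=0 -> substrate=0 bound=0 product=0
t=2: arr=0 -> substrate=0 bound=0 product=0
t=3: arr=3 -> substrate=0 bound=3 product=0
t=4: arr=0 -> substrate=0 bound=3 product=0
t=5: arr=2 -> substrate=2 bound=3 product=0
t=6: arr=1 -> substrate=0 bound=3 product=3
t=7: arr=2 -> substrate=2 bound=3 product=3
t=8: arr=1 -> substrate=3 bound=3 product=3
t=9: arr=1 -> substrate=1 bound=3 product=6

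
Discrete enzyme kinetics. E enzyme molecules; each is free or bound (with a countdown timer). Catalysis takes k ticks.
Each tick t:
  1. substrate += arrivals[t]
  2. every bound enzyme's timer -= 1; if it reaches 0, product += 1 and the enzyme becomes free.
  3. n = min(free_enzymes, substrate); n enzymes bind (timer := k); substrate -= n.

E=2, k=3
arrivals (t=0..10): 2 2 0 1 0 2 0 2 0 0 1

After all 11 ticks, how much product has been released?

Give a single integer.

t=0: arr=2 -> substrate=0 bound=2 product=0
t=1: arr=2 -> substrate=2 bound=2 product=0
t=2: arr=0 -> substrate=2 bound=2 product=0
t=3: arr=1 -> substrate=1 bound=2 product=2
t=4: arr=0 -> substrate=1 bound=2 product=2
t=5: arr=2 -> substrate=3 bound=2 product=2
t=6: arr=0 -> substrate=1 bound=2 product=4
t=7: arr=2 -> substrate=3 bound=2 product=4
t=8: arr=0 -> substrate=3 bound=2 product=4
t=9: arr=0 -> substrate=1 bound=2 product=6
t=10: arr=1 -> substrate=2 bound=2 product=6

Answer: 6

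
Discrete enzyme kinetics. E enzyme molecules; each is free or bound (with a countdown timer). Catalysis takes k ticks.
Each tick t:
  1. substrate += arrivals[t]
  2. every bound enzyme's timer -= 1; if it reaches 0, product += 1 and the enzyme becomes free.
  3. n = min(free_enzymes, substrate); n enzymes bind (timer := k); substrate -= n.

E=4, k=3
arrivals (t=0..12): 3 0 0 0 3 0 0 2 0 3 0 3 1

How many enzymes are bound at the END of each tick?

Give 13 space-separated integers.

t=0: arr=3 -> substrate=0 bound=3 product=0
t=1: arr=0 -> substrate=0 bound=3 product=0
t=2: arr=0 -> substrate=0 bound=3 product=0
t=3: arr=0 -> substrate=0 bound=0 product=3
t=4: arr=3 -> substrate=0 bound=3 product=3
t=5: arr=0 -> substrate=0 bound=3 product=3
t=6: arr=0 -> substrate=0 bound=3 product=3
t=7: arr=2 -> substrate=0 bound=2 product=6
t=8: arr=0 -> substrate=0 bound=2 product=6
t=9: arr=3 -> substrate=1 bound=4 product=6
t=10: arr=0 -> substrate=0 bound=3 product=8
t=11: arr=3 -> substrate=2 bound=4 product=8
t=12: arr=1 -> substrate=1 bound=4 product=10

Answer: 3 3 3 0 3 3 3 2 2 4 3 4 4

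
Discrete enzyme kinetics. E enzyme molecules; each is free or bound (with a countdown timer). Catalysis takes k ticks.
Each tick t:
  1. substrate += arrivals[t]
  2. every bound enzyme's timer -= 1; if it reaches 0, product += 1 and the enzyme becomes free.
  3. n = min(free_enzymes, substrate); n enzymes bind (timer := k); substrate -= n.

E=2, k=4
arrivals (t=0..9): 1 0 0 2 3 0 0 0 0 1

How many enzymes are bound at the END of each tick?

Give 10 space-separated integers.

t=0: arr=1 -> substrate=0 bound=1 product=0
t=1: arr=0 -> substrate=0 bound=1 product=0
t=2: arr=0 -> substrate=0 bound=1 product=0
t=3: arr=2 -> substrate=1 bound=2 product=0
t=4: arr=3 -> substrate=3 bound=2 product=1
t=5: arr=0 -> substrate=3 bound=2 product=1
t=6: arr=0 -> substrate=3 bound=2 product=1
t=7: arr=0 -> substrate=2 bound=2 product=2
t=8: arr=0 -> substrate=1 bound=2 product=3
t=9: arr=1 -> substrate=2 bound=2 product=3

Answer: 1 1 1 2 2 2 2 2 2 2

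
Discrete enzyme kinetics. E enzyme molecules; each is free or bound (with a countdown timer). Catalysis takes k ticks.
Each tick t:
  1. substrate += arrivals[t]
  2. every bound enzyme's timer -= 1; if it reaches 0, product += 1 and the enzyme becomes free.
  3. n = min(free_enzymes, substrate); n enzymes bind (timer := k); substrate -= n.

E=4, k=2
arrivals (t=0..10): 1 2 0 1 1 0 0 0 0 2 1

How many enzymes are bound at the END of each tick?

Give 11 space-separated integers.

t=0: arr=1 -> substrate=0 bound=1 product=0
t=1: arr=2 -> substrate=0 bound=3 product=0
t=2: arr=0 -> substrate=0 bound=2 product=1
t=3: arr=1 -> substrate=0 bound=1 product=3
t=4: arr=1 -> substrate=0 bound=2 product=3
t=5: arr=0 -> substrate=0 bound=1 product=4
t=6: arr=0 -> substrate=0 bound=0 product=5
t=7: arr=0 -> substrate=0 bound=0 product=5
t=8: arr=0 -> substrate=0 bound=0 product=5
t=9: arr=2 -> substrate=0 bound=2 product=5
t=10: arr=1 -> substrate=0 bound=3 product=5

Answer: 1 3 2 1 2 1 0 0 0 2 3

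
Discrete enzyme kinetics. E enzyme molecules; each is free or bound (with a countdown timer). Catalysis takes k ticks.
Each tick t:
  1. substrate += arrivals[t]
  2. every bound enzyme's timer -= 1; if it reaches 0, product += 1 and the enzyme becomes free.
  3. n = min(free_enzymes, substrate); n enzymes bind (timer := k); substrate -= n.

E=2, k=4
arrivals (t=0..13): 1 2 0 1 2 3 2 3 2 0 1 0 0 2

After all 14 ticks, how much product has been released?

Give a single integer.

Answer: 6

Derivation:
t=0: arr=1 -> substrate=0 bound=1 product=0
t=1: arr=2 -> substrate=1 bound=2 product=0
t=2: arr=0 -> substrate=1 bound=2 product=0
t=3: arr=1 -> substrate=2 bound=2 product=0
t=4: arr=2 -> substrate=3 bound=2 product=1
t=5: arr=3 -> substrate=5 bound=2 product=2
t=6: arr=2 -> substrate=7 bound=2 product=2
t=7: arr=3 -> substrate=10 bound=2 product=2
t=8: arr=2 -> substrate=11 bound=2 product=3
t=9: arr=0 -> substrate=10 bound=2 product=4
t=10: arr=1 -> substrate=11 bound=2 product=4
t=11: arr=0 -> substrate=11 bound=2 product=4
t=12: arr=0 -> substrate=10 bound=2 product=5
t=13: arr=2 -> substrate=11 bound=2 product=6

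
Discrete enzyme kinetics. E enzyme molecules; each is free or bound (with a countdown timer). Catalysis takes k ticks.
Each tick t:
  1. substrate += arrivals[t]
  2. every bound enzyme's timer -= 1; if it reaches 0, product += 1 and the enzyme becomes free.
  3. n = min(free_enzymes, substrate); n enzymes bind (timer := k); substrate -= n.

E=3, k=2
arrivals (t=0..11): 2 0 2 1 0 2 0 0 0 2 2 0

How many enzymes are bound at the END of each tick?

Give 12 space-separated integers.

t=0: arr=2 -> substrate=0 bound=2 product=0
t=1: arr=0 -> substrate=0 bound=2 product=0
t=2: arr=2 -> substrate=0 bound=2 product=2
t=3: arr=1 -> substrate=0 bound=3 product=2
t=4: arr=0 -> substrate=0 bound=1 product=4
t=5: arr=2 -> substrate=0 bound=2 product=5
t=6: arr=0 -> substrate=0 bound=2 product=5
t=7: arr=0 -> substrate=0 bound=0 product=7
t=8: arr=0 -> substrate=0 bound=0 product=7
t=9: arr=2 -> substrate=0 bound=2 product=7
t=10: arr=2 -> substrate=1 bound=3 product=7
t=11: arr=0 -> substrate=0 bound=2 product=9

Answer: 2 2 2 3 1 2 2 0 0 2 3 2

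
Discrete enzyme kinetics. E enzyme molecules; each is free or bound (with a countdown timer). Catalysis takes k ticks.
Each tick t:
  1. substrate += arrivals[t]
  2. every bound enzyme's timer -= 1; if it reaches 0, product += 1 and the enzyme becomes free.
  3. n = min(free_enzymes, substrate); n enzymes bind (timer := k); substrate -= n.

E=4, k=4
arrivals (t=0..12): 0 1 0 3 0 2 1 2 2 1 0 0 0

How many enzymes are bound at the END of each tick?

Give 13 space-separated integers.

Answer: 0 1 1 4 4 4 4 4 4 4 4 4 4

Derivation:
t=0: arr=0 -> substrate=0 bound=0 product=0
t=1: arr=1 -> substrate=0 bound=1 product=0
t=2: arr=0 -> substrate=0 bound=1 product=0
t=3: arr=3 -> substrate=0 bound=4 product=0
t=4: arr=0 -> substrate=0 bound=4 product=0
t=5: arr=2 -> substrate=1 bound=4 product=1
t=6: arr=1 -> substrate=2 bound=4 product=1
t=7: arr=2 -> substrate=1 bound=4 product=4
t=8: arr=2 -> substrate=3 bound=4 product=4
t=9: arr=1 -> substrate=3 bound=4 product=5
t=10: arr=0 -> substrate=3 bound=4 product=5
t=11: arr=0 -> substrate=0 bound=4 product=8
t=12: arr=0 -> substrate=0 bound=4 product=8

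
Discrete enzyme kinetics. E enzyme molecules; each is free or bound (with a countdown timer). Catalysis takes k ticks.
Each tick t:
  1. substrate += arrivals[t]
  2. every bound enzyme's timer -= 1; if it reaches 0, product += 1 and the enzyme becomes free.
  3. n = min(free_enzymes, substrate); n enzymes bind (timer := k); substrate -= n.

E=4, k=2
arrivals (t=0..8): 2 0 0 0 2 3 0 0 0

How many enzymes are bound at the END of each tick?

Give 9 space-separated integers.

Answer: 2 2 0 0 2 4 3 1 0

Derivation:
t=0: arr=2 -> substrate=0 bound=2 product=0
t=1: arr=0 -> substrate=0 bound=2 product=0
t=2: arr=0 -> substrate=0 bound=0 product=2
t=3: arr=0 -> substrate=0 bound=0 product=2
t=4: arr=2 -> substrate=0 bound=2 product=2
t=5: arr=3 -> substrate=1 bound=4 product=2
t=6: arr=0 -> substrate=0 bound=3 product=4
t=7: arr=0 -> substrate=0 bound=1 product=6
t=8: arr=0 -> substrate=0 bound=0 product=7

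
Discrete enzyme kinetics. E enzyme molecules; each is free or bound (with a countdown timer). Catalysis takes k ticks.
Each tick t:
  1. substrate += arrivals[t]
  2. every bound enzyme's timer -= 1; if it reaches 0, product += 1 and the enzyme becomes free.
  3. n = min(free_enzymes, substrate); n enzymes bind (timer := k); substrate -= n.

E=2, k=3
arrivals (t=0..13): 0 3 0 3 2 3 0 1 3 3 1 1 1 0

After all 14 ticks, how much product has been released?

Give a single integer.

t=0: arr=0 -> substrate=0 bound=0 product=0
t=1: arr=3 -> substrate=1 bound=2 product=0
t=2: arr=0 -> substrate=1 bound=2 product=0
t=3: arr=3 -> substrate=4 bound=2 product=0
t=4: arr=2 -> substrate=4 bound=2 product=2
t=5: arr=3 -> substrate=7 bound=2 product=2
t=6: arr=0 -> substrate=7 bound=2 product=2
t=7: arr=1 -> substrate=6 bound=2 product=4
t=8: arr=3 -> substrate=9 bound=2 product=4
t=9: arr=3 -> substrate=12 bound=2 product=4
t=10: arr=1 -> substrate=11 bound=2 product=6
t=11: arr=1 -> substrate=12 bound=2 product=6
t=12: arr=1 -> substrate=13 bound=2 product=6
t=13: arr=0 -> substrate=11 bound=2 product=8

Answer: 8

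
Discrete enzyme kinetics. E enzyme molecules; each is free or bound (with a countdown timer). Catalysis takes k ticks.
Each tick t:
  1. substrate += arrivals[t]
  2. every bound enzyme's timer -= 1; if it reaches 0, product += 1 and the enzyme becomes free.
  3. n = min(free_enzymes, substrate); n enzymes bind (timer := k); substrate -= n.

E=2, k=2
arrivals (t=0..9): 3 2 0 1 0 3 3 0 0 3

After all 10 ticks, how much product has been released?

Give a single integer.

t=0: arr=3 -> substrate=1 bound=2 product=0
t=1: arr=2 -> substrate=3 bound=2 product=0
t=2: arr=0 -> substrate=1 bound=2 product=2
t=3: arr=1 -> substrate=2 bound=2 product=2
t=4: arr=0 -> substrate=0 bound=2 product=4
t=5: arr=3 -> substrate=3 bound=2 product=4
t=6: arr=3 -> substrate=4 bound=2 product=6
t=7: arr=0 -> substrate=4 bound=2 product=6
t=8: arr=0 -> substrate=2 bound=2 product=8
t=9: arr=3 -> substrate=5 bound=2 product=8

Answer: 8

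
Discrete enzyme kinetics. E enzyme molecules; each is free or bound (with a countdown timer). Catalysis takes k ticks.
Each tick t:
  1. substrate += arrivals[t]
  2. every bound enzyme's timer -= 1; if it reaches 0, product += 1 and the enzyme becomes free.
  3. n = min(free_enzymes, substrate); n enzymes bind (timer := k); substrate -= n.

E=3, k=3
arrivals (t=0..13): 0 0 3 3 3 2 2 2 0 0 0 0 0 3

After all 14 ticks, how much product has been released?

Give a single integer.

Answer: 9

Derivation:
t=0: arr=0 -> substrate=0 bound=0 product=0
t=1: arr=0 -> substrate=0 bound=0 product=0
t=2: arr=3 -> substrate=0 bound=3 product=0
t=3: arr=3 -> substrate=3 bound=3 product=0
t=4: arr=3 -> substrate=6 bound=3 product=0
t=5: arr=2 -> substrate=5 bound=3 product=3
t=6: arr=2 -> substrate=7 bound=3 product=3
t=7: arr=2 -> substrate=9 bound=3 product=3
t=8: arr=0 -> substrate=6 bound=3 product=6
t=9: arr=0 -> substrate=6 bound=3 product=6
t=10: arr=0 -> substrate=6 bound=3 product=6
t=11: arr=0 -> substrate=3 bound=3 product=9
t=12: arr=0 -> substrate=3 bound=3 product=9
t=13: arr=3 -> substrate=6 bound=3 product=9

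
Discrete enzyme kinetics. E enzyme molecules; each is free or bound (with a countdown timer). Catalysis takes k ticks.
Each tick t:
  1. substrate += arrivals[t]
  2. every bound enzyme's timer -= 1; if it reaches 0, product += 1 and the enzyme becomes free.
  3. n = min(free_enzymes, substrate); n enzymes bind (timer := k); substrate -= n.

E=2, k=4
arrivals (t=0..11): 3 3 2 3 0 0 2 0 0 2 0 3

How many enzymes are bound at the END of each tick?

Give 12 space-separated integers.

Answer: 2 2 2 2 2 2 2 2 2 2 2 2

Derivation:
t=0: arr=3 -> substrate=1 bound=2 product=0
t=1: arr=3 -> substrate=4 bound=2 product=0
t=2: arr=2 -> substrate=6 bound=2 product=0
t=3: arr=3 -> substrate=9 bound=2 product=0
t=4: arr=0 -> substrate=7 bound=2 product=2
t=5: arr=0 -> substrate=7 bound=2 product=2
t=6: arr=2 -> substrate=9 bound=2 product=2
t=7: arr=0 -> substrate=9 bound=2 product=2
t=8: arr=0 -> substrate=7 bound=2 product=4
t=9: arr=2 -> substrate=9 bound=2 product=4
t=10: arr=0 -> substrate=9 bound=2 product=4
t=11: arr=3 -> substrate=12 bound=2 product=4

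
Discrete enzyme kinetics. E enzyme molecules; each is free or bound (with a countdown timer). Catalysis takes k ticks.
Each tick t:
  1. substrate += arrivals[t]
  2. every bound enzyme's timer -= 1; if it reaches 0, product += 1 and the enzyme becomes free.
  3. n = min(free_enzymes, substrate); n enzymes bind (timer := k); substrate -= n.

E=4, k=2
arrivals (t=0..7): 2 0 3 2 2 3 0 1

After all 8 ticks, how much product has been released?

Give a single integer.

t=0: arr=2 -> substrate=0 bound=2 product=0
t=1: arr=0 -> substrate=0 bound=2 product=0
t=2: arr=3 -> substrate=0 bound=3 product=2
t=3: arr=2 -> substrate=1 bound=4 product=2
t=4: arr=2 -> substrate=0 bound=4 product=5
t=5: arr=3 -> substrate=2 bound=4 product=6
t=6: arr=0 -> substrate=0 bound=3 product=9
t=7: arr=1 -> substrate=0 bound=3 product=10

Answer: 10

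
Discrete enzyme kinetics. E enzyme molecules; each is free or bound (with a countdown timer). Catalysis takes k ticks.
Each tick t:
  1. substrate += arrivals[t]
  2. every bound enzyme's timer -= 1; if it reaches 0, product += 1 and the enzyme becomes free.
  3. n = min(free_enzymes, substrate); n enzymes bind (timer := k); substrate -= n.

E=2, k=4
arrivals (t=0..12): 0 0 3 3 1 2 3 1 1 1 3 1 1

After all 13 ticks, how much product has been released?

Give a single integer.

t=0: arr=0 -> substrate=0 bound=0 product=0
t=1: arr=0 -> substrate=0 bound=0 product=0
t=2: arr=3 -> substrate=1 bound=2 product=0
t=3: arr=3 -> substrate=4 bound=2 product=0
t=4: arr=1 -> substrate=5 bound=2 product=0
t=5: arr=2 -> substrate=7 bound=2 product=0
t=6: arr=3 -> substrate=8 bound=2 product=2
t=7: arr=1 -> substrate=9 bound=2 product=2
t=8: arr=1 -> substrate=10 bound=2 product=2
t=9: arr=1 -> substrate=11 bound=2 product=2
t=10: arr=3 -> substrate=12 bound=2 product=4
t=11: arr=1 -> substrate=13 bound=2 product=4
t=12: arr=1 -> substrate=14 bound=2 product=4

Answer: 4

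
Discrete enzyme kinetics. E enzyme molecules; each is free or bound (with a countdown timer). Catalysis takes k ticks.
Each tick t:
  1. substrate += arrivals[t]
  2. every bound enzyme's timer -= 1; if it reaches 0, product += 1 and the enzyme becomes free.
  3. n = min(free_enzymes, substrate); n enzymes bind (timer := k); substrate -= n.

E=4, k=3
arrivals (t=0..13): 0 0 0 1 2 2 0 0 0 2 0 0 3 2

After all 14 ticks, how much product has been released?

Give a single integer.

t=0: arr=0 -> substrate=0 bound=0 product=0
t=1: arr=0 -> substrate=0 bound=0 product=0
t=2: arr=0 -> substrate=0 bound=0 product=0
t=3: arr=1 -> substrate=0 bound=1 product=0
t=4: arr=2 -> substrate=0 bound=3 product=0
t=5: arr=2 -> substrate=1 bound=4 product=0
t=6: arr=0 -> substrate=0 bound=4 product=1
t=7: arr=0 -> substrate=0 bound=2 product=3
t=8: arr=0 -> substrate=0 bound=1 product=4
t=9: arr=2 -> substrate=0 bound=2 product=5
t=10: arr=0 -> substrate=0 bound=2 product=5
t=11: arr=0 -> substrate=0 bound=2 product=5
t=12: arr=3 -> substrate=0 bound=3 product=7
t=13: arr=2 -> substrate=1 bound=4 product=7

Answer: 7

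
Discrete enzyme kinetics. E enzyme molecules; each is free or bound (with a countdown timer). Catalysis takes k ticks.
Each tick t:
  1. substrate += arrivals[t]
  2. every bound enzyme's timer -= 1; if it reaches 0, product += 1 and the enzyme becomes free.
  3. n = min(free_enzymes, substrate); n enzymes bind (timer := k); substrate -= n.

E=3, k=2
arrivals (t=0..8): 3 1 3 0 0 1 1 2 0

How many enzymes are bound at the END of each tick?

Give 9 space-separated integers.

Answer: 3 3 3 3 1 2 2 3 2

Derivation:
t=0: arr=3 -> substrate=0 bound=3 product=0
t=1: arr=1 -> substrate=1 bound=3 product=0
t=2: arr=3 -> substrate=1 bound=3 product=3
t=3: arr=0 -> substrate=1 bound=3 product=3
t=4: arr=0 -> substrate=0 bound=1 product=6
t=5: arr=1 -> substrate=0 bound=2 product=6
t=6: arr=1 -> substrate=0 bound=2 product=7
t=7: arr=2 -> substrate=0 bound=3 product=8
t=8: arr=0 -> substrate=0 bound=2 product=9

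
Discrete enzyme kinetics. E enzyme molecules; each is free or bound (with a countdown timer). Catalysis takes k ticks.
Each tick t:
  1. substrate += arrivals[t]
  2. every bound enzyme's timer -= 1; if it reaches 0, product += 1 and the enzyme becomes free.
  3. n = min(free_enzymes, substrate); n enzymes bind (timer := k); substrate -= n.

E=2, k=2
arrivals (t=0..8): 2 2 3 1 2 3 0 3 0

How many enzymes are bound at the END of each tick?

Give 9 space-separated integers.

Answer: 2 2 2 2 2 2 2 2 2

Derivation:
t=0: arr=2 -> substrate=0 bound=2 product=0
t=1: arr=2 -> substrate=2 bound=2 product=0
t=2: arr=3 -> substrate=3 bound=2 product=2
t=3: arr=1 -> substrate=4 bound=2 product=2
t=4: arr=2 -> substrate=4 bound=2 product=4
t=5: arr=3 -> substrate=7 bound=2 product=4
t=6: arr=0 -> substrate=5 bound=2 product=6
t=7: arr=3 -> substrate=8 bound=2 product=6
t=8: arr=0 -> substrate=6 bound=2 product=8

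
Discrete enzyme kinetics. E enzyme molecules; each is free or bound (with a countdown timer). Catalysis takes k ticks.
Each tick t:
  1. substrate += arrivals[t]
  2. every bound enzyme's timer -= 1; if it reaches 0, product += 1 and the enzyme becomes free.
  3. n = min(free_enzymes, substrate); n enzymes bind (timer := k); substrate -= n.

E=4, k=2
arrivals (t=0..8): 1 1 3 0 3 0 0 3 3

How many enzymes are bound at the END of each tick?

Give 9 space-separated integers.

t=0: arr=1 -> substrate=0 bound=1 product=0
t=1: arr=1 -> substrate=0 bound=2 product=0
t=2: arr=3 -> substrate=0 bound=4 product=1
t=3: arr=0 -> substrate=0 bound=3 product=2
t=4: arr=3 -> substrate=0 bound=3 product=5
t=5: arr=0 -> substrate=0 bound=3 product=5
t=6: arr=0 -> substrate=0 bound=0 product=8
t=7: arr=3 -> substrate=0 bound=3 product=8
t=8: arr=3 -> substrate=2 bound=4 product=8

Answer: 1 2 4 3 3 3 0 3 4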